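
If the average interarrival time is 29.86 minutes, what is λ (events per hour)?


λ = 1/(interarrival time) in consistent units.
1 hour = 60 min, so λ = 60/29.86 = 2.0094 per hour

Final: 2.0094 /hr


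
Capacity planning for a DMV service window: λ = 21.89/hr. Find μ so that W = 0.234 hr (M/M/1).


W = 1/(μ−λ) ⇒ μ − λ = 1/W = 1/0.234 = 4.2735
μ = λ + 1/W = 21.89 + 4.2735 = 26.1635 per hr

Final: 26.1635 /hr


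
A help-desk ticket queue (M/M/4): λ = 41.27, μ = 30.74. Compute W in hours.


a = 1.3426; ρ = 0.3356; P₀ = 0.259684
Lq = P₀·a^c·ρ/(c!(1−ρ)²) = 0.02673
Wq = Lq/λ = 0.02673/41.27 = 0.0006477 hr
W = Wq + 1/μ = 0.0006477 + 0.03253 = 0.03318 hr

Final: 0.03318 hr


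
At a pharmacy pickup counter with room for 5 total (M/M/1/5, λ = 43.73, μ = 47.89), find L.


ρ = 43.73/47.89 = 0.9131
L = ρ[1 − (K+1)ρ^K + Kρ^(K+1)] / [(1−ρ)(1−ρ^(K+1))]
Numerator: 0.9131·(1 − 6·0.634853 + 5·0.579706) = 0.081645
Denominator: (0.08687)·(0.420294) = 0.036509
L = 0.081645/0.036509 = 2.2363

Final: 2.2363


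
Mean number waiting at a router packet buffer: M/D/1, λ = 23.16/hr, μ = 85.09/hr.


ρ = 23.16/85.09 = 0.2722
M/D/1: Lq = ρ²/(2(1−ρ)) = 0.07408/(2·0.7278) = 0.05089

Final: 0.05089


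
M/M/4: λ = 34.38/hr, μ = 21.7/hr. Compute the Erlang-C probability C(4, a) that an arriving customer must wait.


a = λ/μ = 1.5843; ρ = a/4 = 0.3961
P₀ = 0.202556 (from M/M/c formula)
C(c,a) = [a^c/(c!(1−ρ))]·P₀ = [6.30064/(24·0.6039)]·0.202556
= 0.43471·0.202556 = 0.088053

Final: 0.088053


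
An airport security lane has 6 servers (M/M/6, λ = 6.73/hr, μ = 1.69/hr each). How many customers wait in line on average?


a = λ/μ = 3.9822; ρ = a/6 = 0.6637
P₀ = 0.017027
Lq = P₀·a^c·ρ / (c!·(1−ρ)²) = 0.017027·3988.13782·0.6637/(720·0.11309)
= 0.55349

Final: 0.55349


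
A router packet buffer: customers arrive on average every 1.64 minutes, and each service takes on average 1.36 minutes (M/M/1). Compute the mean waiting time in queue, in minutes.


λ = 60/1.64 = 36.5854 /hr
μ = 60/1.36 = 44.1176 /hr
ρ = λ/μ = 36.5854/44.1176 = 0.8293
Wq = ρ/(μ−λ) = 0.8293/(44.1176−36.5854) = 0.11010 hr
In minutes: 0.11010·60 = 6.606 min

Final: 6.606 min


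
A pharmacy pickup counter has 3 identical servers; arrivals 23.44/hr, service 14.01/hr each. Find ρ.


ρ = λ/(cμ) = 23.44/(3·14.01) = 23.44/42.03 = 0.5577

Final: 0.5577


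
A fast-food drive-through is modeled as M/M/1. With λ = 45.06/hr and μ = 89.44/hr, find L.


ρ = λ/μ = 45.06/89.44 = 0.5038
L = ρ/(1−ρ) = 0.5038/(1 − 0.5038) = 0.5038/0.4962 = 1.0153

Final: 1.0153


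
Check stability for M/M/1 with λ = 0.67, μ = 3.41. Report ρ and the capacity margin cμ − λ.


Total capacity cμ = 1·3.41 = 3.41/hr
ρ = λ/(cμ) = 0.67/3.41 = 0.1965
Stable ⇔ ρ < 1: YES
Spare capacity = cμ − λ = 3.41 − 0.67 = 2.74/hr

Final: ρ = 0.1965; stable; margin = 2.74/hr


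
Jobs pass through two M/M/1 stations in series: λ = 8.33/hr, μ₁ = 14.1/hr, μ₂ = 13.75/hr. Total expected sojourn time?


Each node sees arrival rate λ = 8.33/hr (tandem ⇒ throughput preserved).
W₁ = 1/(μ₁−λ) = 1/(14.1−8.33) = 0.17331 hr
W₂ = 1/(μ₂−λ) = 1/(13.75−8.33) = 0.18450 hr
W_total = W₁ + W₂ = 0.17331 + 0.18450 = 0.35781 hr

Final: 0.35781 hr


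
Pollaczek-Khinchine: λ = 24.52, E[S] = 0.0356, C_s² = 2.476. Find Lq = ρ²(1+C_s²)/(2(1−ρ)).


ρ = λ·E[S] = 24.52·0.0356 = 0.8729
Lq = ρ²(1+C_s²)/(2(1−ρ)) = 0.7620·(1+2.476)/(2·0.1271)
= 0.7620·3.4760/0.2542 = 10.42044

Final: 10.42044


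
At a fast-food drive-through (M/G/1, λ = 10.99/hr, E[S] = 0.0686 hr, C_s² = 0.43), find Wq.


ρ = λ·E[S] = 10.99·0.0686 = 0.7539
E[S²] = E[S]²(1+C_s²) = 0.0686²·(1+0.43) = 0.006730
Wq = λ·E[S²]/(2(1−ρ)) = 10.99·0.006730/(2·0.2461) = 0.15027 hr

Final: 0.15027 hr


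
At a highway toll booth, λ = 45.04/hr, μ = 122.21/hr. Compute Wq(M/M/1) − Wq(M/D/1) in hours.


ρ = 45.04/122.21 = 0.3685
Wq(M/M/1) = ρ/(μ−λ) = 0.3685/77.17 = 0.004776 hr
Wq(M/D/1) = ρ/(2(μ−λ)) = 0.002388 hr
Savings = 0.004776 − 0.002388 = 0.002388 hr

Final: 0.002388 hr


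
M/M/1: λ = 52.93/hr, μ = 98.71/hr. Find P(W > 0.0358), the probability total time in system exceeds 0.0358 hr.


W ~ Exponential(μ−λ) for M/M/1.
μ − λ = 98.71 − 52.93 = 45.7800
P(W > t) = e^{−(μ−λ)t} = e^{−1.6389} = 0.194189

Final: 0.194189


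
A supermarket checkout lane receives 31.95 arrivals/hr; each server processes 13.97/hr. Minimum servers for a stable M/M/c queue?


Stability requires cμ > λ ⇔ c > λ/μ.
λ/μ = 31.95/13.97 = 2.2870
Minimum integer c = ⌊2.2870⌋ + 1 = 3
Check: 3·13.97 = 41.91 > 31.95, while 2·13.97 = 27.94 ≤ 31.95

Final: 3 servers


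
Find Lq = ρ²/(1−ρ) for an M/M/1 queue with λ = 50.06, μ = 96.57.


ρ = 50.06/96.57 = 0.5184
Lq = ρ²/(1−ρ) = 0.2687/0.4816 = 0.5579

Final: 0.5579


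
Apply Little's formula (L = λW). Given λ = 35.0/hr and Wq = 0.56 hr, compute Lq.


Lq = λWq = 35.0·0.56 = 19.6000

Final: 19.6000


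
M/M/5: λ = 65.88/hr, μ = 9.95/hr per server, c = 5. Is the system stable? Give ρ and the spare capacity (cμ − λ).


Total capacity cμ = 5·9.95 = 49.75/hr
ρ = λ/(cμ) = 65.88/49.75 = 1.3242
Stable ⇔ ρ < 1: NO
Spare capacity = cμ − λ = 49.75 − 65.88 = -16.13/hr

Final: ρ = 1.3242; unstable; margin = -16.13/hr


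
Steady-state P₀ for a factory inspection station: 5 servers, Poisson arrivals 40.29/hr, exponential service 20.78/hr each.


a = λ/μ = 40.29/20.78 = 1.9389; ρ = a/c = 0.3878
Σ_{k=0}^{4} a^k/k! (terms k=0..4) = 1.00000 + 1.93888 + 1.87963 + 1.21480 + 0.58884 = 6.62215
Tail: a^5/(5!(1−ρ)) = 27.40051/(120·0.6122) = 0.37296
P₀ = 1/(6.62215 + 0.37296) = 1/6.99512 = 0.142957

Final: 0.142957


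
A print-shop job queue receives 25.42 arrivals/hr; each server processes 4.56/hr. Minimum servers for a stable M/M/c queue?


Stability requires cμ > λ ⇔ c > λ/μ.
λ/μ = 25.42/4.56 = 5.5746
Minimum integer c = ⌊5.5746⌋ + 1 = 6
Check: 6·4.56 = 27.36 > 25.42, while 5·4.56 = 22.80 ≤ 25.42

Final: 6 servers


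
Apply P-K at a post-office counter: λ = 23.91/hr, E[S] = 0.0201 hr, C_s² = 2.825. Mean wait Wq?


ρ = λ·E[S] = 23.91·0.0201 = 0.4806
E[S²] = E[S]²(1+C_s²) = 0.0201²·(1+2.825) = 0.001545
Wq = λ·E[S²]/(2(1−ρ)) = 23.91·0.001545/(2·0.5194) = 0.03557 hr

Final: 0.03557 hr


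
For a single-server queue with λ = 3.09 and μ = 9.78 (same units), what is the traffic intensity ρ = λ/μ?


ρ = λ/μ = 3.09/9.78 = 0.3160

Final: 0.3160


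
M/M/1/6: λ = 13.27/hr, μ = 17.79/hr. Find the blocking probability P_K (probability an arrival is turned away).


ρ = λ/μ = 13.27/17.79 = 0.7459
P_K = (1−ρ)ρ^K/(1−ρ^(K+1)) = (0.2541·0.172254)/(1 − 0.128489)
= 0.043766/0.871511 = 0.050218

Final: 0.050218


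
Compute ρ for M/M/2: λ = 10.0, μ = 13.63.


ρ = λ/(cμ) = 10.0/(2·13.63) = 10.0/27.26 = 0.3668

Final: 0.3668


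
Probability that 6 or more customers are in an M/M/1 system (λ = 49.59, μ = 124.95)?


ρ = 49.59/124.95 = 0.3969
P(N ≥ n) = ρ^n = 0.3969^6 = 0.003908

Final: 0.003908


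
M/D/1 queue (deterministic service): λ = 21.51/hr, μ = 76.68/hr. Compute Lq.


ρ = 21.51/76.68 = 0.2805
M/D/1: Lq = ρ²/(2(1−ρ)) = 0.07869/(2·0.7195) = 0.05468

Final: 0.05468


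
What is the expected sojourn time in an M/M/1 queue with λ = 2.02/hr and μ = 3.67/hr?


W = 1/(μ−λ) = 1/(3.67 − 2.02) = 1/1.65 = 0.6061 hr

Final: 0.6061 hr


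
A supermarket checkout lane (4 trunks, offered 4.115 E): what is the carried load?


B(4,4.115) = 0.321662 (Erlang-B)
Carried load = a(1 − B) = 4.115·(1 − 0.321662) = 4.115·0.678338 = 2.7914 E

Final: 2.7914 Erlangs


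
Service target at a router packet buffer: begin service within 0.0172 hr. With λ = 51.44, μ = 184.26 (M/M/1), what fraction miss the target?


ρ = 51.44/184.26 = 0.2792
P(Wq > t) = ρ·e^{−(μ−λ)t} = 0.2792·e^{−2.2845}
= 0.2792·0.101825 = 0.028426

Final: 0.028426


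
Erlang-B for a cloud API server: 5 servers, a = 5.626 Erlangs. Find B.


B(c,a) = (a^c/c!) / Σ_{k=0}^{c} a^k/k!
a^5/5! = 46.969657
Σ terms (k=0..5): 1.00000 + 5.62600 + 15.82594 + 29.67891 + 41.74339 + 46.96966 = 140.843890
B = 46.969657/140.843890 = 0.333487

Final: 0.333487


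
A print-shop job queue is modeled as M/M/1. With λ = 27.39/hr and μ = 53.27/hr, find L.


ρ = λ/μ = 27.39/53.27 = 0.5142
L = ρ/(1−ρ) = 0.5142/(1 − 0.5142) = 0.5142/0.4858 = 1.0583

Final: 1.0583


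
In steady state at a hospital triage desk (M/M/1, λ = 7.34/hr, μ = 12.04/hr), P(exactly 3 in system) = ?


ρ = 7.34/12.04 = 0.6096
P_n = (1−ρ)·ρ^n = (1 − 0.6096)·0.6096^3 = 0.3904·0.226573 = 0.088446

Final: 0.088446


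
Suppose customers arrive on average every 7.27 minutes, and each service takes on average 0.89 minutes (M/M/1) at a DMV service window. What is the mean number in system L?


λ = 60/7.27 = 8.2531 /hr
μ = 60/0.89 = 67.4157 /hr
ρ = λ/μ = 8.2531/67.4157 = 0.1224
L = ρ/(1−ρ) = 0.1224/0.8776 = 0.1395

Final: 0.1395


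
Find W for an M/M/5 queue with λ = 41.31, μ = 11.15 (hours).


a = 3.7049; ρ = 0.7410; P₀ = 0.019859
Lq = P₀·a^c·ρ/(c!(1−ρ)²) = 1.27600
Wq = Lq/λ = 1.27600/41.31 = 0.03089 hr
W = Wq + 1/μ = 0.03089 + 0.08969 = 0.12057 hr

Final: 0.12057 hr


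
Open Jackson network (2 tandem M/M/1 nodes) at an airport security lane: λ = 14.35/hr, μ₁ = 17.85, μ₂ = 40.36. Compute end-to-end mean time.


Each node sees arrival rate λ = 14.35/hr (tandem ⇒ throughput preserved).
W₁ = 1/(μ₁−λ) = 1/(17.85−14.35) = 0.28571 hr
W₂ = 1/(μ₂−λ) = 1/(40.36−14.35) = 0.03845 hr
W_total = W₁ + W₂ = 0.28571 + 0.03845 = 0.32416 hr

Final: 0.32416 hr


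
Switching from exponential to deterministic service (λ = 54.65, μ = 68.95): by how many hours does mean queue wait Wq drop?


ρ = 54.65/68.95 = 0.7926
Wq(M/M/1) = ρ/(μ−λ) = 0.7926/14.30 = 0.05543 hr
Wq(M/D/1) = ρ/(2(μ−λ)) = 0.02771 hr
Savings = 0.05543 − 0.02771 = 0.02771 hr

Final: 0.02771 hr


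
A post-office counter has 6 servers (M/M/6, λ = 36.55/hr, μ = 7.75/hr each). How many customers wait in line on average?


a = λ/μ = 4.7161; ρ = a/6 = 0.7860
P₀ = 0.006859
Lq = P₀·a^c·ρ / (c!·(1−ρ)²) = 0.006859·11003.07499·0.7860/(720·0.04579)
= 1.79945

Final: 1.79945


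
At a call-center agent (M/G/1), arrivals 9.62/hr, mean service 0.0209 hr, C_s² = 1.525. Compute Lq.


ρ = λ·E[S] = 9.62·0.0209 = 0.2011
Lq = ρ²(1+C_s²)/(2(1−ρ)) = 0.04042·(1+1.525)/(2·0.7989)
= 0.04042·2.5250/1.5979 = 0.06388

Final: 0.06388


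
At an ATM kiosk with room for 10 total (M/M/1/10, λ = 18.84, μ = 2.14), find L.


ρ = 18.84/2.14 = 8.8037
L = ρ[1 − (K+1)ρ^K + Kρ^(K+1)] / [(1−ρ)(1−ρ^(K+1))]
Numerator: 8.8037·(1 − 11·2796863369.826623 + 10·24622853218.473637) = 1896880178325.422119
Denominator: (-7.8037)·(-24622853217.473637) = 192150303145.705475
L = 1896880178325.422119/192150303145.705475 = 9.8719

Final: 9.8719


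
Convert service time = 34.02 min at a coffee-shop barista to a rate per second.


μ = 1/(service time) in consistent units.
1 second = 0.0166667 min, so μ = 0.0166667/34.02 = 0.0004899 per second

Final: 0.0004899 /sec


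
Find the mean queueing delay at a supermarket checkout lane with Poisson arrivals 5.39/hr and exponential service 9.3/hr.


ρ = 5.39/9.3 = 0.5796
Wq = ρ/(μ−λ) = 0.5796/(9.3 − 5.39) = 0.5796/3.91 = 0.1482 hr

Final: 0.1482 hr


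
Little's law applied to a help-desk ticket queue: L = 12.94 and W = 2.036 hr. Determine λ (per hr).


λ = L/W = 12.94/2.036 = 6.3556 /hr

Final: 6.3556 /hr


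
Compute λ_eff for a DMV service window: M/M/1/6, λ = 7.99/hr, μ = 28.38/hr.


ρ = 0.2815; P_K = (1−ρ)ρ^6/(1−ρ^7) = 0.0003578
λ_eff = λ(1 − P_K) = 7.99·(1 − 0.0003578) = 7.99·0.999642 = 7.9871 /hr

Final: 7.9871 /hr


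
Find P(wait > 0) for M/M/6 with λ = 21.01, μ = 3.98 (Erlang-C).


a = λ/μ = 5.2789; ρ = a/6 = 0.8798
P₀ = 0.002768 (from M/M/c formula)
C(c,a) = [a^c/(c!(1−ρ))]·P₀ = [21640.03117/(720·0.1202)]·0.002768
= 250.07934·0.002768 = 0.692114

Final: 0.692114


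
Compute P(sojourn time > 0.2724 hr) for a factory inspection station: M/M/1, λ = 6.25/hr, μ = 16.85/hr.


W ~ Exponential(μ−λ) for M/M/1.
μ − λ = 16.85 − 6.25 = 10.6000
P(W > t) = e^{−(μ−λ)t} = e^{−2.8874} = 0.055719

Final: 0.055719


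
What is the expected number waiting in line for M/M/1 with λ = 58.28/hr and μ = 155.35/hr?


ρ = 58.28/155.35 = 0.3752
Lq = ρ²/(1−ρ) = 0.1407/0.6248 = 0.2252

Final: 0.2252


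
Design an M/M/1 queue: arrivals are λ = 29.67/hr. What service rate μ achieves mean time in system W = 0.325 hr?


W = 1/(μ−λ) ⇒ μ − λ = 1/W = 1/0.325 = 3.0769
μ = λ + 1/W = 29.67 + 3.0769 = 32.7469 per hr

Final: 32.7469 /hr


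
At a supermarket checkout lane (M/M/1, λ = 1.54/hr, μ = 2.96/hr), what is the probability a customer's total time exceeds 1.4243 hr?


W ~ Exponential(μ−λ) for M/M/1.
μ − λ = 2.96 − 1.54 = 1.4200
P(W > t) = e^{−(μ−λ)t} = e^{−2.0225} = 0.132323

Final: 0.132323


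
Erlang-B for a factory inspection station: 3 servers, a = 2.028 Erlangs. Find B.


B(c,a) = (a^c/c!) / Σ_{k=0}^{c} a^k/k!
a^3/3! = 1.390121
Σ terms (k=0..3): 1.00000 + 2.02800 + 2.05639 + 1.39012 = 6.474513
B = 1.390121/6.474513 = 0.214707

Final: 0.214707


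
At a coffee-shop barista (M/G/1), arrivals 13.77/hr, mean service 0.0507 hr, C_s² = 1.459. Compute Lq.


ρ = λ·E[S] = 13.77·0.0507 = 0.6981
Lq = ρ²(1+C_s²)/(2(1−ρ)) = 0.4874·(1+1.459)/(2·0.3019)
= 0.4874·2.4590/0.6037 = 1.98520

Final: 1.98520


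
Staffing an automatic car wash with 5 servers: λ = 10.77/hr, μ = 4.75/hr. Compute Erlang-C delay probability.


a = λ/μ = 2.2674; ρ = a/5 = 0.4535
P₀ = 0.102087 (from M/M/c formula)
C(c,a) = [a^c/(c!(1−ρ))]·P₀ = [59.92533/(120·0.5465)]·0.102087
= 0.91373·0.102087 = 0.093280

Final: 0.093280


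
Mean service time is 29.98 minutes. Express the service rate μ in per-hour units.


μ = 1/(service time) in consistent units.
1 hour = 60 min, so μ = 60/29.98 = 2.0013 per hour

Final: 2.0013 /hr


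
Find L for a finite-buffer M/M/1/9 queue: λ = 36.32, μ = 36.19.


ρ = 36.32/36.19 = 1.0036
L = ρ[1 − (K+1)ρ^K + Kρ^(K+1)] / [(1−ρ)(1−ρ^(K+1))]
Numerator: 1.0036·(1 − 10·1.032798 + 9·1.036508) = 0.0005940
Denominator: (-0.003592)·(-0.036508) = 0.0001311
L = 0.0005940/0.0001311 = 4.5296

Final: 4.5296


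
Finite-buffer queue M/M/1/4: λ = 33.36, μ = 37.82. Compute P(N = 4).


ρ = λ/μ = 33.36/37.82 = 0.8821
P_K = (1−ρ)ρ^K/(1−ρ^(K+1)) = (0.1179·0.605366)/(1 − 0.533977)
= 0.071389/0.466023 = 0.153188

Final: 0.153188


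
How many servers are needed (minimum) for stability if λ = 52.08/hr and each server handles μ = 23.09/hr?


Stability requires cμ > λ ⇔ c > λ/μ.
λ/μ = 52.08/23.09 = 2.2555
Minimum integer c = ⌊2.2555⌋ + 1 = 3
Check: 3·23.09 = 69.27 > 52.08, while 2·23.09 = 46.18 ≤ 52.08

Final: 3 servers


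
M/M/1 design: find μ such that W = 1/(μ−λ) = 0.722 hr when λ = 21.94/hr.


W = 1/(μ−λ) ⇒ μ − λ = 1/W = 1/0.722 = 1.3850
μ = λ + 1/W = 21.94 + 1.3850 = 23.3250 per hr

Final: 23.3250 /hr


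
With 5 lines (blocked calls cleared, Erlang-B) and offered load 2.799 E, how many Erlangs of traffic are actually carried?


B(5,2.799) = 0.093206 (Erlang-B)
Carried load = a(1 − B) = 2.799·(1 − 0.093206) = 2.799·0.906794 = 2.5381 E

Final: 2.5381 Erlangs


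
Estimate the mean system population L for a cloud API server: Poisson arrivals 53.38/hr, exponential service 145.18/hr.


ρ = λ/μ = 53.38/145.18 = 0.3677
L = ρ/(1−ρ) = 0.3677/(1 − 0.3677) = 0.3677/0.6323 = 0.5815

Final: 0.5815


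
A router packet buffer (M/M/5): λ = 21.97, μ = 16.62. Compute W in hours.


a = 1.3219; ρ = 0.2644; P₀ = 0.266414
Lq = P₀·a^c·ρ/(c!(1−ρ)²) = 0.004378
Wq = Lq/λ = 0.004378/21.97 = 0.0001993 hr
W = Wq + 1/μ = 0.0001993 + 0.06017 = 0.06037 hr

Final: 0.06037 hr


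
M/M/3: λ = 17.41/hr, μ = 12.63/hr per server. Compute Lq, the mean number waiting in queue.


a = λ/μ = 1.3785; ρ = a/3 = 0.4595
P₀ = 0.241767
Lq = P₀·a^c·ρ / (c!·(1−ρ)²) = 0.241767·2.61931·0.4595/(6·0.29215)
= 0.16600

Final: 0.16600


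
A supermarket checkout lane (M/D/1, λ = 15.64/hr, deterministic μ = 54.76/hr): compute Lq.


ρ = 15.64/54.76 = 0.2856
M/D/1: Lq = ρ²/(2(1−ρ)) = 0.08157/(2·0.7144) = 0.05709

Final: 0.05709


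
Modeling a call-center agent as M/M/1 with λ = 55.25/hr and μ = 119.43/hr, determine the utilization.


ρ = λ/μ = 55.25/119.43 = 0.4626

Final: 0.4626


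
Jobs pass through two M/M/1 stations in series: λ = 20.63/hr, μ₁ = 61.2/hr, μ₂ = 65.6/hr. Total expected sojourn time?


Each node sees arrival rate λ = 20.63/hr (tandem ⇒ throughput preserved).
W₁ = 1/(μ₁−λ) = 1/(61.2−20.63) = 0.02465 hr
W₂ = 1/(μ₂−λ) = 1/(65.6−20.63) = 0.02224 hr
W_total = W₁ + W₂ = 0.02465 + 0.02224 = 0.04689 hr

Final: 0.04689 hr


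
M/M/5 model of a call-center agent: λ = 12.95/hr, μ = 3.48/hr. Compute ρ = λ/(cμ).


ρ = λ/(cμ) = 12.95/(5·3.48) = 12.95/17.40 = 0.7443

Final: 0.7443


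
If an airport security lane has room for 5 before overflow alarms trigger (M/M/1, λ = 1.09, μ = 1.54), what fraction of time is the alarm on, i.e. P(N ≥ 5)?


ρ = 1.09/1.54 = 0.7078
P(N ≥ n) = ρ^n = 0.7078^5 = 0.177635

Final: 0.177635


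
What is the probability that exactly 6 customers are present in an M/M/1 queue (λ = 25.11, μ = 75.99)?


ρ = 25.11/75.99 = 0.3304
P_n = (1−ρ)·ρ^n = (1 − 0.3304)·0.3304^6 = 0.6696·0.001302 = 0.0008716

Final: 0.0008716


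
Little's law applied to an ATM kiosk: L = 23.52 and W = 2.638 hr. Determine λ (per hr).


λ = L/W = 23.52/2.638 = 8.9158 /hr

Final: 8.9158 /hr


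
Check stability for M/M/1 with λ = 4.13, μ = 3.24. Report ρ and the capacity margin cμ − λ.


Total capacity cμ = 1·3.24 = 3.24/hr
ρ = λ/(cμ) = 4.13/3.24 = 1.2747
Stable ⇔ ρ < 1: NO
Spare capacity = cμ − λ = 3.24 − 4.13 = -0.89/hr

Final: ρ = 1.2747; unstable; margin = -0.89/hr


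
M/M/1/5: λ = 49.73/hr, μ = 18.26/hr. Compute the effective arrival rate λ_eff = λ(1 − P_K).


ρ = 2.7234; P_K = (1−ρ)ρ^5/(1−ρ^6) = 0.634372
λ_eff = λ(1 − P_K) = 49.73·(1 − 0.634372) = 49.73·0.365628 = 18.1827 /hr

Final: 18.1827 /hr


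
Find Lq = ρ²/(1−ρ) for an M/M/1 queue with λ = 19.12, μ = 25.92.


ρ = 19.12/25.92 = 0.7377
Lq = ρ²/(1−ρ) = 0.5441/0.2623 = 2.0741

Final: 2.0741


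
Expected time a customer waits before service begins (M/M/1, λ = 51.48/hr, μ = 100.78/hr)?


ρ = 51.48/100.78 = 0.5108
Wq = ρ/(μ−λ) = 0.5108/(100.78 − 51.48) = 0.5108/49.30 = 0.01036 hr

Final: 0.01036 hr


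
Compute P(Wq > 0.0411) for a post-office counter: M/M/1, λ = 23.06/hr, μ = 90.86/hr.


ρ = 23.06/90.86 = 0.2538
P(Wq > t) = ρ·e^{−(μ−λ)t} = 0.2538·e^{−2.7866}
= 0.2538·0.061632 = 0.015642

Final: 0.015642


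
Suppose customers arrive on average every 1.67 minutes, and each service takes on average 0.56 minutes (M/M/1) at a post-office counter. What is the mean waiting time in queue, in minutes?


λ = 60/1.67 = 35.9281 /hr
μ = 60/0.56 = 107.1429 /hr
ρ = λ/μ = 35.9281/107.1429 = 0.3353
Wq = ρ/(μ−λ) = 0.3353/(107.1429−35.9281) = 0.004709 hr
In minutes: 0.004709·60 = 0.2825 min

Final: 0.2825 min


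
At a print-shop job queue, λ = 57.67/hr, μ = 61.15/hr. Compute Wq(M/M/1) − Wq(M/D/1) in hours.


ρ = 57.67/61.15 = 0.9431
Wq(M/M/1) = ρ/(μ−λ) = 0.9431/3.48 = 0.27100 hr
Wq(M/D/1) = ρ/(2(μ−λ)) = 0.13550 hr
Savings = 0.27100 − 0.13550 = 0.13550 hr

Final: 0.13550 hr


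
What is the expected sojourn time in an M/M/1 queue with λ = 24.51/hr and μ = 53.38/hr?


W = 1/(μ−λ) = 1/(53.38 − 24.51) = 1/28.87 = 0.03464 hr

Final: 0.03464 hr


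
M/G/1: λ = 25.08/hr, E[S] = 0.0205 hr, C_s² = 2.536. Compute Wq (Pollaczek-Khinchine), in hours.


ρ = λ·E[S] = 25.08·0.0205 = 0.5141
E[S²] = E[S]²(1+C_s²) = 0.0205²·(1+2.536) = 0.001486
Wq = λ·E[S²]/(2(1−ρ)) = 25.08·0.001486/(2·0.4859) = 0.03835 hr

Final: 0.03835 hr


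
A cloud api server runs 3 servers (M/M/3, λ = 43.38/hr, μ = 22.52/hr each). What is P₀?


a = λ/μ = 43.38/22.52 = 1.9263; ρ = a/c = 0.6421
Σ_{k=0}^{2} a^k/k! (terms k=0..2) = 1.00000 + 1.92629 + 1.85529 = 4.78158
Tail: a^3/(3!(1−ρ)) = 7.14765/(6·0.3579) = 3.32848
P₀ = 1/(4.78158 + 3.32848) = 1/8.11006 = 0.123304

Final: 0.123304


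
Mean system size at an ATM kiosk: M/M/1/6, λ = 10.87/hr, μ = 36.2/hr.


ρ = 10.87/36.2 = 0.3003
L = ρ[1 − (K+1)ρ^K + Kρ^(K+1)] / [(1−ρ)(1−ρ^(K+1))]
Numerator: 0.3003·(1 − 7·0.0007330 + 6·0.0002201) = 0.299132
Denominator: (0.6997)·(0.999780) = 0.699570
L = 0.299132/0.699570 = 0.4276

Final: 0.4276


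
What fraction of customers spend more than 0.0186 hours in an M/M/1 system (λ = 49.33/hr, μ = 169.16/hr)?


W ~ Exponential(μ−λ) for M/M/1.
μ − λ = 169.16 − 49.33 = 119.8300
P(W > t) = e^{−(μ−λ)t} = e^{−2.2288} = 0.107653

Final: 0.107653


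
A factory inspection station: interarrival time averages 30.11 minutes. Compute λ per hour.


λ = 1/(interarrival time) in consistent units.
1 hour = 60 min, so λ = 60/30.11 = 1.9927 per hour

Final: 1.9927 /hr


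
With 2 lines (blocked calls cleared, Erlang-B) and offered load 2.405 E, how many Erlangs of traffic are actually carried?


B(2,2.405) = 0.459267 (Erlang-B)
Carried load = a(1 − B) = 2.405·(1 − 0.459267) = 2.405·0.540733 = 1.3005 E

Final: 1.3005 Erlangs


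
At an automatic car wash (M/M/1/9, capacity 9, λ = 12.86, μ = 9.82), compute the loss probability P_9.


ρ = λ/μ = 12.86/9.82 = 1.3096
P_K = (1−ρ)ρ^K/(1−ρ^(K+1)) = (-0.3096·11.328315)/(1 − 14.835248)
= -3.506933/-13.835248 = 0.253478

Final: 0.253478


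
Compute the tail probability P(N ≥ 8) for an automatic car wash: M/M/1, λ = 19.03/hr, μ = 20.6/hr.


ρ = 19.03/20.6 = 0.9238
P(N ≥ n) = ρ^n = 0.9238^8 = 0.530362

Final: 0.530362


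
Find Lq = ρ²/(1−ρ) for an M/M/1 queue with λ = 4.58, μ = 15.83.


ρ = 4.58/15.83 = 0.2893
Lq = ρ²/(1−ρ) = 0.08371/0.7107 = 0.1178

Final: 0.1178


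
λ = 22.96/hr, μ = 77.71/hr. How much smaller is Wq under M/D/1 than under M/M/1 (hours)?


ρ = 22.96/77.71 = 0.2955
Wq(M/M/1) = ρ/(μ−λ) = 0.2955/54.75 = 0.005396 hr
Wq(M/D/1) = ρ/(2(μ−λ)) = 0.002698 hr
Savings = 0.005396 − 0.002698 = 0.002698 hr

Final: 0.002698 hr


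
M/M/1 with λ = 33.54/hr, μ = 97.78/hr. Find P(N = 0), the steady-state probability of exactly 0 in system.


ρ = 33.54/97.78 = 0.3430
P_n = (1−ρ)·ρ^n = (1 − 0.3430)·0.3430^0 = 0.6570·1.000000 = 0.656985

Final: 0.656985


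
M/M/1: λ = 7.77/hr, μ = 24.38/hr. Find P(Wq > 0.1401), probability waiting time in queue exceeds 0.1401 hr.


ρ = 7.77/24.38 = 0.3187
P(Wq > t) = ρ·e^{−(μ−λ)t} = 0.3187·e^{−2.3271}
= 0.3187·0.097582 = 0.031100

Final: 0.031100


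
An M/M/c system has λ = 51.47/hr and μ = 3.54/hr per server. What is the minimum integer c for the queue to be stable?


Stability requires cμ > λ ⇔ c > λ/μ.
λ/μ = 51.47/3.54 = 14.5395
Minimum integer c = ⌊14.5395⌋ + 1 = 15
Check: 15·3.54 = 53.10 > 51.47, while 14·3.54 = 49.56 ≤ 51.47

Final: 15 servers


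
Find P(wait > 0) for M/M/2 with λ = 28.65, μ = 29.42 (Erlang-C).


a = λ/μ = 0.9738; ρ = a/2 = 0.4869
P₀ = 0.345068 (from M/M/c formula)
C(c,a) = [a^c/(c!(1−ρ))]·P₀ = [0.94834/(2·0.5131)]·0.345068
= 0.92415·0.345068 = 0.318895

Final: 0.318895


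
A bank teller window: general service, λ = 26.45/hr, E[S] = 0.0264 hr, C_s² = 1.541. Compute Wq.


ρ = λ·E[S] = 26.45·0.0264 = 0.6983
E[S²] = E[S]²(1+C_s²) = 0.0264²·(1+1.541) = 0.001771
Wq = λ·E[S²]/(2(1−ρ)) = 26.45·0.001771/(2·0.3017) = 0.07763 hr

Final: 0.07763 hr


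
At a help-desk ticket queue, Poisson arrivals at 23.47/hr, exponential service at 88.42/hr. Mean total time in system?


W = 1/(μ−λ) = 1/(88.42 − 23.47) = 1/64.95 = 0.01540 hr

Final: 0.01540 hr


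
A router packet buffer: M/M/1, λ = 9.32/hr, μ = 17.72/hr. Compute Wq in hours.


ρ = 9.32/17.72 = 0.5260
Wq = ρ/(μ−λ) = 0.5260/(17.72 − 9.32) = 0.5260/8.40 = 0.06261 hr

Final: 0.06261 hr


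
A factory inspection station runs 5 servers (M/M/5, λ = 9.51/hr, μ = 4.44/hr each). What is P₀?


a = λ/μ = 9.51/4.44 = 2.1419; ρ = a/c = 0.4284
Σ_{k=0}^{4} a^k/k! (terms k=0..4) = 1.00000 + 2.14189 + 2.29385 + 1.63773 + 0.87696 = 7.95043
Tail: a^5/(5!(1−ρ)) = 45.08040/(120·0.5716) = 0.65720
P₀ = 1/(7.95043 + 0.65720) = 1/8.60763 = 0.116176

Final: 0.116176


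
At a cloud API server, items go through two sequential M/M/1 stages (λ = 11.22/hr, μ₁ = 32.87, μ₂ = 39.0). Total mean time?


Each node sees arrival rate λ = 11.22/hr (tandem ⇒ throughput preserved).
W₁ = 1/(μ₁−λ) = 1/(32.87−11.22) = 0.04619 hr
W₂ = 1/(μ₂−λ) = 1/(39.0−11.22) = 0.03600 hr
W_total = W₁ + W₂ = 0.04619 + 0.03600 = 0.08219 hr

Final: 0.08219 hr


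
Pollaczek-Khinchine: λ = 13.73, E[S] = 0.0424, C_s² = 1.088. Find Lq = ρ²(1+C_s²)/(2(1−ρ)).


ρ = λ·E[S] = 13.73·0.0424 = 0.5822
Lq = ρ²(1+C_s²)/(2(1−ρ)) = 0.3389·(1+1.088)/(2·0.4178)
= 0.3389·2.0880/0.8357 = 0.84675

Final: 0.84675


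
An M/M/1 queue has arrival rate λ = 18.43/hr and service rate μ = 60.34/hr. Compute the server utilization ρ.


ρ = λ/μ = 18.43/60.34 = 0.3054

Final: 0.3054


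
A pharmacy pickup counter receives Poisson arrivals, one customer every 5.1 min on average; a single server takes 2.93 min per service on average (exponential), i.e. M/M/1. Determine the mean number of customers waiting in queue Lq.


λ = 60/5.1 = 11.7647 /hr
μ = 60/2.93 = 20.4778 /hr
ρ = λ/μ = 11.7647/20.4778 = 0.5745
Lq = ρ²/(1−ρ) = 0.3301/0.4255 = 0.7757

Final: 0.7757


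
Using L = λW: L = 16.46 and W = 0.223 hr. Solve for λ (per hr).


λ = L/W = 16.46/0.223 = 73.8117 /hr

Final: 73.8117 /hr


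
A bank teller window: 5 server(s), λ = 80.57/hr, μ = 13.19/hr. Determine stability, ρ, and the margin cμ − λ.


Total capacity cμ = 5·13.19 = 65.95/hr
ρ = λ/(cμ) = 80.57/65.95 = 1.2217
Stable ⇔ ρ < 1: NO
Spare capacity = cμ − λ = 65.95 − 80.57 = -14.62/hr

Final: ρ = 1.2217; unstable; margin = -14.62/hr


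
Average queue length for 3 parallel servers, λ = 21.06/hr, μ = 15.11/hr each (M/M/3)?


a = λ/μ = 1.3938; ρ = a/3 = 0.4646
P₀ = 0.237646
Lq = P₀·a^c·ρ / (c!·(1−ρ)²) = 0.237646·2.70758·0.4646/(6·0.28666)
= 0.17381

Final: 0.17381


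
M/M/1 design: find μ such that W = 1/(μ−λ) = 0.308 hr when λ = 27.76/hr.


W = 1/(μ−λ) ⇒ μ − λ = 1/W = 1/0.308 = 3.2468
μ = λ + 1/W = 27.76 + 3.2468 = 31.0068 per hr

Final: 31.0068 /hr


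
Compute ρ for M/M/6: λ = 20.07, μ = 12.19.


ρ = λ/(cμ) = 20.07/(6·12.19) = 20.07/73.14 = 0.2744

Final: 0.2744


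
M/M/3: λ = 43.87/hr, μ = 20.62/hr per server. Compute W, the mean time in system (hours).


a = 2.1275; ρ = 0.7092; P₀ = 0.091661
Lq = P₀·a^c·ρ/(c!(1−ρ)²) = 1.23363
Wq = Lq/λ = 1.23363/43.87 = 0.02812 hr
W = Wq + 1/μ = 0.02812 + 0.04850 = 0.07662 hr

Final: 0.07662 hr


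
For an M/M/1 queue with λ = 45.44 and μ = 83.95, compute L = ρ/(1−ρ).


ρ = λ/μ = 45.44/83.95 = 0.5413
L = ρ/(1−ρ) = 0.5413/(1 − 0.5413) = 0.5413/0.4587 = 1.1800

Final: 1.1800


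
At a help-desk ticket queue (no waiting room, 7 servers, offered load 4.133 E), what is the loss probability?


B(c,a) = (a^c/c!) / Σ_{k=0}^{c} a^k/k!
a^7/7! = 4.087213
Σ terms (k=0..7): 1.00000 + 4.13300 + 8.54084 + 11.76644 + 12.15767 + 10.04953 + 6.92245 + 4.08721 = 58.657148
B = 4.087213/58.657148 = 0.069680

Final: 0.069680


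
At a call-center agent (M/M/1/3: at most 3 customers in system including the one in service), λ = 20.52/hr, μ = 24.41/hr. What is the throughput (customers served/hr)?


ρ = 0.8406; P_K = (1−ρ)ρ^3/(1−ρ^4) = 0.189108
λ_eff = λ(1 − P_K) = 20.52·(1 − 0.189108) = 20.52·0.810892 = 16.6395 /hr

Final: 16.6395 /hr


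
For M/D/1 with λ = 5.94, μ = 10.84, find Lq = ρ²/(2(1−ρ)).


ρ = 5.94/10.84 = 0.5480
M/D/1: Lq = ρ²/(2(1−ρ)) = 0.3003/(2·0.4520) = 0.33214

Final: 0.33214


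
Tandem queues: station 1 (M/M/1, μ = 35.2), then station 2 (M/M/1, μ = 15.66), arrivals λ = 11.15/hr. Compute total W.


Each node sees arrival rate λ = 11.15/hr (tandem ⇒ throughput preserved).
W₁ = 1/(μ₁−λ) = 1/(35.2−11.15) = 0.04158 hr
W₂ = 1/(μ₂−λ) = 1/(15.66−11.15) = 0.22173 hr
W_total = W₁ + W₂ = 0.04158 + 0.22173 = 0.26331 hr

Final: 0.26331 hr


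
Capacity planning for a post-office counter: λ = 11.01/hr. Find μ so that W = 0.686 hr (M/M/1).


W = 1/(μ−λ) ⇒ μ − λ = 1/W = 1/0.686 = 1.4577
μ = λ + 1/W = 11.01 + 1.4577 = 12.4677 per hr

Final: 12.4677 /hr


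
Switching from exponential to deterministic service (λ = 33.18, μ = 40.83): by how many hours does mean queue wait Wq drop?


ρ = 33.18/40.83 = 0.8126
Wq(M/M/1) = ρ/(μ−λ) = 0.8126/7.65 = 0.10623 hr
Wq(M/D/1) = ρ/(2(μ−λ)) = 0.05311 hr
Savings = 0.10623 − 0.05311 = 0.05311 hr

Final: 0.05311 hr


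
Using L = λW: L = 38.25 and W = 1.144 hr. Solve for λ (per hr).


λ = L/W = 38.25/1.144 = 33.4353 /hr

Final: 33.4353 /hr


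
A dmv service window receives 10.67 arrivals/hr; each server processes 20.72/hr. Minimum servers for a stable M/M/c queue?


Stability requires cμ > λ ⇔ c > λ/μ.
λ/μ = 10.67/20.72 = 0.5150
Minimum integer c = ⌊0.5150⌋ + 1 = 1
Check: 1·20.72 = 20.72 > 10.67, while 0·20.72 = 0.00 ≤ 10.67

Final: 1 servers


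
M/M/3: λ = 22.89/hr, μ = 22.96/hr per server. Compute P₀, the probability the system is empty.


a = λ/μ = 22.89/22.96 = 0.9970; ρ = a/c = 0.3323
Σ_{k=0}^{2} a^k/k! (terms k=0..2) = 1.00000 + 0.99695 + 0.49696 = 2.49391
Tail: a^3/(3!(1−ρ)) = 0.99088/(6·0.6677) = 0.24734
P₀ = 1/(2.49391 + 0.24734) = 1/2.74125 = 0.364797

Final: 0.364797


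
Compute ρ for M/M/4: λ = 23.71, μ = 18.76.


ρ = λ/(cμ) = 23.71/(4·18.76) = 23.71/75.04 = 0.3160

Final: 0.3160


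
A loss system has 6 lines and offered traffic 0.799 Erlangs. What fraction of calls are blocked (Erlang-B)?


B(c,a) = (a^c/c!) / Σ_{k=0}^{c} a^k/k!
a^6/6! = 0.0003614
Σ terms (k=0..6): 1.00000 + 0.79900 + 0.31920 + 0.08501 + 0.01698 + 0.002714 + 0.0003614 = 2.223271
B = 0.0003614/2.223271 = 0.0001625

Final: 0.0001625


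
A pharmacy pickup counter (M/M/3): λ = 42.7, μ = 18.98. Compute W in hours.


a = 2.2497; ρ = 0.7499; P₀ = 0.074801
Lq = P₀·a^c·ρ/(c!(1−ρ)²) = 1.70207
Wq = Lq/λ = 1.70207/42.7 = 0.03986 hr
W = Wq + 1/μ = 0.03986 + 0.05269 = 0.09255 hr

Final: 0.09255 hr


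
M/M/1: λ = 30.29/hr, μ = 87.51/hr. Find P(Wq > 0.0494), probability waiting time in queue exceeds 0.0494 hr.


ρ = 30.29/87.51 = 0.3461
P(Wq > t) = ρ·e^{−(μ−λ)t} = 0.3461·e^{−2.8267}
= 0.3461·0.059210 = 0.020494

Final: 0.020494


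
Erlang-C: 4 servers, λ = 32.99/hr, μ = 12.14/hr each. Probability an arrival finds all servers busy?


a = λ/μ = 2.7175; ρ = a/4 = 0.6794
P₀ = 0.056051 (from M/M/c formula)
C(c,a) = [a^c/(c!(1−ρ))]·P₀ = [54.53239/(24·0.3206)]·0.056051
= 7.08653·0.056051 = 0.397208

Final: 0.397208


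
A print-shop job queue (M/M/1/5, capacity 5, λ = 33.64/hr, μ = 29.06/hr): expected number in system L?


ρ = 33.64/29.06 = 1.1576
L = ρ[1 − (K+1)ρ^K + Kρ^(K+1)] / [(1−ρ)(1−ρ^(K+1))]
Numerator: 1.1576·(1 − 6·2.078748 + 5·2.406369) = 0.647514
Denominator: (-0.1576)·(-1.406369) = 0.221651
L = 0.647514/0.221651 = 2.9213

Final: 2.9213


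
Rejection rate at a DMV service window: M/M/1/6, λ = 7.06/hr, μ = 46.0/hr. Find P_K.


ρ = λ/μ = 7.06/46.0 = 0.1535
P_K = (1−ρ)ρ^K/(1−ρ^(K+1)) = (0.8465·0.00001307)/(1 − 0.000002006)
= 0.00001106/0.999998 = 0.00001106

Final: 0.00001106


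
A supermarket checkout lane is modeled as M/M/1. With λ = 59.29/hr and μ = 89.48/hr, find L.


ρ = λ/μ = 59.29/89.48 = 0.6626
L = ρ/(1−ρ) = 0.6626/(1 − 0.6626) = 0.6626/0.3374 = 1.9639

Final: 1.9639


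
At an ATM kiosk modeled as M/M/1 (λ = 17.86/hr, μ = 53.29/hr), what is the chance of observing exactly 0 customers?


ρ = 17.86/53.29 = 0.3351
P_n = (1−ρ)·ρ^n = (1 − 0.3351)·0.3351^0 = 0.6649·1.000000 = 0.664853

Final: 0.664853


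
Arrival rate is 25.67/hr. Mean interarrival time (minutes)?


Mean interarrival time = 1/λ = 1/25.67 hour = 0.03896 hour
In minutes: 0.03896 × 60 = 2.3374 min

Final: 2.3374 min


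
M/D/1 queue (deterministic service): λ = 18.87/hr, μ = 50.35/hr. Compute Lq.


ρ = 18.87/50.35 = 0.3748
M/D/1: Lq = ρ²/(2(1−ρ)) = 0.1405/(2·0.6252) = 0.11233

Final: 0.11233


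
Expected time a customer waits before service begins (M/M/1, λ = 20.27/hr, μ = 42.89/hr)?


ρ = 20.27/42.89 = 0.4726
Wq = ρ/(μ−λ) = 0.4726/(42.89 − 20.27) = 0.4726/22.62 = 0.02089 hr

Final: 0.02089 hr


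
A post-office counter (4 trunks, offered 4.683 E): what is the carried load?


B(4,4.683) = 0.372450 (Erlang-B)
Carried load = a(1 − B) = 4.683·(1 − 0.372450) = 4.683·0.627550 = 2.9388 E

Final: 2.9388 Erlangs


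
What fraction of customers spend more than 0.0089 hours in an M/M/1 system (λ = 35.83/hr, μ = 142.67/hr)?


W ~ Exponential(μ−λ) for M/M/1.
μ − λ = 142.67 − 35.83 = 106.8400
P(W > t) = e^{−(μ−λ)t} = e^{−0.9509} = 0.386402

Final: 0.386402


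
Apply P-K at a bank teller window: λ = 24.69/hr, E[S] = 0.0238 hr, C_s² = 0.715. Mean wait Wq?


ρ = λ·E[S] = 24.69·0.0238 = 0.5876
E[S²] = E[S]²(1+C_s²) = 0.0238²·(1+0.715) = 0.0009714
Wq = λ·E[S²]/(2(1−ρ)) = 24.69·0.0009714/(2·0.4124) = 0.02908 hr

Final: 0.02908 hr


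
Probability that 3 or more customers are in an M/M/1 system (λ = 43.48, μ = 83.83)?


ρ = 43.48/83.83 = 0.5187
P(N ≥ n) = ρ^n = 0.5187^3 = 0.139531

Final: 0.139531


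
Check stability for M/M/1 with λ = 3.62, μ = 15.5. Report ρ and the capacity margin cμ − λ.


Total capacity cμ = 1·15.5 = 15.50/hr
ρ = λ/(cμ) = 3.62/15.50 = 0.2335
Stable ⇔ ρ < 1: YES
Spare capacity = cμ − λ = 15.50 − 3.62 = 11.88/hr

Final: ρ = 0.2335; stable; margin = 11.88/hr


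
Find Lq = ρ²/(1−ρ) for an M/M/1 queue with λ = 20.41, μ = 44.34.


ρ = 20.41/44.34 = 0.4603
Lq = ρ²/(1−ρ) = 0.2119/0.5397 = 0.3926

Final: 0.3926


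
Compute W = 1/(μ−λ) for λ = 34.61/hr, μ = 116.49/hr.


W = 1/(μ−λ) = 1/(116.49 − 34.61) = 1/81.88 = 0.01221 hr

Final: 0.01221 hr


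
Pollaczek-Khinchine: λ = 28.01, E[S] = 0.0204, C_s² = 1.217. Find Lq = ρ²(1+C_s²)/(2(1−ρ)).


ρ = λ·E[S] = 28.01·0.0204 = 0.5714
Lq = ρ²(1+C_s²)/(2(1−ρ)) = 0.3265·(1+1.217)/(2·0.4286)
= 0.3265·2.2170/0.8572 = 0.84445

Final: 0.84445


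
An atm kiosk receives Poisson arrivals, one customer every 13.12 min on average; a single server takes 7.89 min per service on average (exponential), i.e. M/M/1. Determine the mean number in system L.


λ = 60/13.12 = 4.5732 /hr
μ = 60/7.89 = 7.6046 /hr
ρ = λ/μ = 4.5732/7.6046 = 0.6014
L = ρ/(1−ρ) = 0.6014/0.3986 = 1.5086

Final: 1.5086


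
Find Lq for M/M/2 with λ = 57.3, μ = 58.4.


a = λ/μ = 0.9812; ρ = a/2 = 0.4906
P₀ = 0.341758
Lq = P₀·a^c·ρ / (c!·(1−ρ)²) = 0.341758·0.96268·0.4906/(2·0.25951)
= 0.31098

Final: 0.31098


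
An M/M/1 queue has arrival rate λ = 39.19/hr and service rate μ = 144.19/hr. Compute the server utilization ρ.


ρ = λ/μ = 39.19/144.19 = 0.2718

Final: 0.2718


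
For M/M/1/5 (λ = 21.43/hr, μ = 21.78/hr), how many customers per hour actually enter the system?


ρ = 0.9839; P_K = (1−ρ)ρ^5/(1−ρ^6) = 0.159990
λ_eff = λ(1 − P_K) = 21.43·(1 − 0.159990) = 21.43·0.840010 = 18.0014 /hr

Final: 18.0014 /hr


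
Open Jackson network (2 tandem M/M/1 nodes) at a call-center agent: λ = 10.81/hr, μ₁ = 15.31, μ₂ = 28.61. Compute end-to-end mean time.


Each node sees arrival rate λ = 10.81/hr (tandem ⇒ throughput preserved).
W₁ = 1/(μ₁−λ) = 1/(15.31−10.81) = 0.22222 hr
W₂ = 1/(μ₂−λ) = 1/(28.61−10.81) = 0.05618 hr
W_total = W₁ + W₂ = 0.22222 + 0.05618 = 0.27840 hr

Final: 0.27840 hr


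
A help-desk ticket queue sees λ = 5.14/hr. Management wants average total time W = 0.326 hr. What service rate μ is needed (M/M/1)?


W = 1/(μ−λ) ⇒ μ − λ = 1/W = 1/0.326 = 3.0675
μ = λ + 1/W = 5.14 + 3.0675 = 8.2075 per hr

Final: 8.2075 /hr


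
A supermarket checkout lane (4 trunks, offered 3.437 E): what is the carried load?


B(4,3.437) = 0.253631 (Erlang-B)
Carried load = a(1 − B) = 3.437·(1 − 0.253631) = 3.437·0.746369 = 2.5653 E

Final: 2.5653 Erlangs


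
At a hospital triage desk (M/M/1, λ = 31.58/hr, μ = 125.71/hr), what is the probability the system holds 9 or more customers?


ρ = 31.58/125.71 = 0.2512
P(N ≥ n) = ρ^n = 0.2512^9 = 0.000003985

Final: 0.000003985


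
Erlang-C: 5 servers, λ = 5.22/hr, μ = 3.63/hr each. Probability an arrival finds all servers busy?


a = λ/μ = 1.4380; ρ = a/5 = 0.2876
P₀ = 0.237097 (from M/M/c formula)
C(c,a) = [a^c/(c!(1−ρ))]·P₀ = [6.14921/(120·0.7124)]·0.237097
= 0.07193·0.237097 = 0.017055

Final: 0.017055


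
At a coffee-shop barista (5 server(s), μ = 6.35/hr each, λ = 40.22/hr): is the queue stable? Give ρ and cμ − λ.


Total capacity cμ = 5·6.35 = 31.75/hr
ρ = λ/(cμ) = 40.22/31.75 = 1.2668
Stable ⇔ ρ < 1: NO
Spare capacity = cμ − λ = 31.75 − 40.22 = -8.47/hr

Final: ρ = 1.2668; unstable; margin = -8.47/hr


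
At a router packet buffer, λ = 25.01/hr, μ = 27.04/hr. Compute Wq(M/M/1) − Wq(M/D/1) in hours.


ρ = 25.01/27.04 = 0.9249
Wq(M/M/1) = ρ/(μ−λ) = 0.9249/2.03 = 0.45563 hr
Wq(M/D/1) = ρ/(2(μ−λ)) = 0.22781 hr
Savings = 0.45563 − 0.22781 = 0.22781 hr

Final: 0.22781 hr


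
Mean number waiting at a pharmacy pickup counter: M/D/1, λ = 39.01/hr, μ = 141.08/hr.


ρ = 39.01/141.08 = 0.2765
M/D/1: Lq = ρ²/(2(1−ρ)) = 0.07646/(2·0.7235) = 0.05284

Final: 0.05284


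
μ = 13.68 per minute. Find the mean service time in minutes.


Mean service time = 1/μ = 1/13.68 minute = 0.07310 minute
In minutes: 0.07310 × 1 = 0.07310 min

Final: 0.07310 min


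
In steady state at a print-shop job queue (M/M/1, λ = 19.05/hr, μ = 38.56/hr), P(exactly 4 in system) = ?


ρ = 19.05/38.56 = 0.4940
P_n = (1−ρ)·ρ^n = (1 − 0.4940)·0.4940^4 = 0.5060·0.059571 = 0.030141

Final: 0.030141


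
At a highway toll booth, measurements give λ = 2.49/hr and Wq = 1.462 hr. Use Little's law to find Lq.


Lq = λWq = 2.49·1.462 = 3.6404

Final: 3.6404


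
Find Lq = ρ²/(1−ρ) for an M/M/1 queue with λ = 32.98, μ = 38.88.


ρ = 32.98/38.88 = 0.8483
Lq = ρ²/(1−ρ) = 0.7195/0.1517 = 4.7416

Final: 4.7416


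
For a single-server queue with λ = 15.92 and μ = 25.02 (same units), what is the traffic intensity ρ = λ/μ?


ρ = λ/μ = 15.92/25.02 = 0.6363

Final: 0.6363
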